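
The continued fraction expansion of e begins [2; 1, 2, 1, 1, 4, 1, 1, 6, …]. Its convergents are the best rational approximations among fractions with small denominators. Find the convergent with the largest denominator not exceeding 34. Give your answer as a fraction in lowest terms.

List convergents until the denominator exceeds the bound:
a_0 = 2: 2/1  (≤ bound)
a_1 = 1: 3/1  (≤ bound)
a_2 = 2: 8/3  (≤ bound)
a_3 = 1: 11/4  (≤ bound)
a_4 = 1: 19/7  (≤ bound)
a_5 = 4: 87/32  (≤ bound)
a_6 = 1: 106/39  (> 34, stop)

87/32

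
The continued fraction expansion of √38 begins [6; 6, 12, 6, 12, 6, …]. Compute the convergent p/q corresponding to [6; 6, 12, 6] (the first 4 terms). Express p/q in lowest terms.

2737/444

Build up convergents one term at a time:
a_0 = 6: 6/1
a_1 = 6: 37/6
a_2 = 12: 450/73
a_3 = 6: 2737/444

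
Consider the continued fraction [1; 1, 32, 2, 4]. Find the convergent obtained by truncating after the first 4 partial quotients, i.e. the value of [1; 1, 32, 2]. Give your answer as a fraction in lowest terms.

Collapse the nested fraction from the inside out:
Start with 2.
32 + 1/(2/1) = 32 + 1/2 = 65/2
1 + 1/(65/2) = 1 + 2/65 = 67/65
1 + 1/(67/65) = 1 + 65/67 = 132/67

132/67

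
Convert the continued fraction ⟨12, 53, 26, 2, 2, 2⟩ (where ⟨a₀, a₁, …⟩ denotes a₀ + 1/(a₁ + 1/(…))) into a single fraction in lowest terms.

202073/16813

Collapse the nested fraction from the inside out:
Start with 2.
2 + 1/(2/1) = 2 + 1/2 = 5/2
2 + 1/(5/2) = 2 + 2/5 = 12/5
26 + 1/(12/5) = 26 + 5/12 = 317/12
53 + 1/(317/12) = 53 + 12/317 = 16813/317
12 + 1/(16813/317) = 12 + 317/16813 = 202073/16813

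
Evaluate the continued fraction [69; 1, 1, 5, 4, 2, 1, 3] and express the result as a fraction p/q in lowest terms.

38249/550

Start with 3.
1 + 1/(3/1) = 1 + 1/3 = 4/3
2 + 1/(4/3) = 2 + 3/4 = 11/4
4 + 1/(11/4) = 4 + 4/11 = 48/11
5 + 1/(48/11) = 5 + 11/48 = 251/48
1 + 1/(251/48) = 1 + 48/251 = 299/251
1 + 1/(299/251) = 1 + 251/299 = 550/299
69 + 1/(550/299) = 69 + 299/550 = 38249/550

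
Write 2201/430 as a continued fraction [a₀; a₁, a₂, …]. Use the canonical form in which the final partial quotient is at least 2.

⌊2201/430⌋ = 5, remainder 51
⌊430/51⌋ = 8, remainder 22
⌊51/22⌋ = 2, remainder 7
⌊22/7⌋ = 3, remainder 1
⌊7/1⌋ = 7, remainder 0

[5; 8, 2, 3, 7]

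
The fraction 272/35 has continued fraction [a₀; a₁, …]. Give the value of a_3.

2

Run the Euclidean algorithm, recording each quotient:
272 = 7·35 + 27, so a_0 = 7
35 = 1·27 + 8, so a_1 = 1
27 = 3·8 + 3, so a_2 = 3
8 = 2·3 + 2, so a_3 = 2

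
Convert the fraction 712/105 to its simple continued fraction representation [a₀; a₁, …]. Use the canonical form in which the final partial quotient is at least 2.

[6; 1, 3, 1, 1, 3, 3]

712 = 6·105 + 82, so a_0 = 6
105 = 1·82 + 23, so a_1 = 1
82 = 3·23 + 13, so a_2 = 3
23 = 1·13 + 10, so a_3 = 1
13 = 1·10 + 3, so a_4 = 1
10 = 3·3 + 1, so a_5 = 3
3 = 3·1 + 0, so a_6 = 3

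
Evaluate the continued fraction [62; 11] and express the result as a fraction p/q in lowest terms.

683/11

Start with 11.
62 + 1/(11/1) = 62 + 1/11 = 683/11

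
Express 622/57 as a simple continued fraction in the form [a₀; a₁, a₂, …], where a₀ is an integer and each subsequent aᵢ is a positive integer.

622 ÷ 57 → quotient 10, remainder 52
57 ÷ 52 → quotient 1, remainder 5
52 ÷ 5 → quotient 10, remainder 2
5 ÷ 2 → quotient 2, remainder 1
2 ÷ 1 → quotient 2, remainder 0

[10; 1, 10, 2, 2]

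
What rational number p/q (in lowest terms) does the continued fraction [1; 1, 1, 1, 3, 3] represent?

Build up convergents one term at a time:
a_0 = 1: 1/1
a_1 = 1: 2/1
a_2 = 1: 3/2
a_3 = 1: 5/3
a_4 = 3: 18/11
a_5 = 3: 59/36

59/36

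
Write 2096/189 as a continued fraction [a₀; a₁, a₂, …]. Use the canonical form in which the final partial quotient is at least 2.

⌊2096/189⌋ = 11, remainder 17
⌊189/17⌋ = 11, remainder 2
⌊17/2⌋ = 8, remainder 1
⌊2/1⌋ = 2, remainder 0

[11; 11, 8, 2]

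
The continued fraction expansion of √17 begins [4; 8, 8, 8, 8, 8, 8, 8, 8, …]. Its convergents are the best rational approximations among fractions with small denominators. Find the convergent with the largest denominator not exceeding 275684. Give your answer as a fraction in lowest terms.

143649/34840

a_0 = 4: 4/1  (≤ bound)
a_1 = 8: 33/8  (≤ bound)
a_2 = 8: 268/65  (≤ bound)
a_3 = 8: 2177/528  (≤ bound)
a_4 = 8: 17684/4289  (≤ bound)
a_5 = 8: 143649/34840  (≤ bound)
a_6 = 8: 1166876/283009  (> 275684, stop)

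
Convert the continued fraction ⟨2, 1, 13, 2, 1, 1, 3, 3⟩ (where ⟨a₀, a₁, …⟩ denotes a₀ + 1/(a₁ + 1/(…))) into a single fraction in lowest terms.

Use the convergent recurrence hₖ = aₖ·hₖ₋₁ + hₖ₋₂ (and likewise for the denominators kₖ):
a_0 = 2: 2/1
a_1 = 1: 3/1
a_2 = 13: 41/14
a_3 = 2: 85/29
a_4 = 1: 126/43
a_5 = 1: 211/72
a_6 = 3: 759/259
a_7 = 3: 2488/849

2488/849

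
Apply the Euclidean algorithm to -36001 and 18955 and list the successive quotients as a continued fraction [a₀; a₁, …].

⌊-36001/18955⌋ = -2, remainder 1909
⌊18955/1909⌋ = 9, remainder 1774
⌊1909/1774⌋ = 1, remainder 135
⌊1774/135⌋ = 13, remainder 19
⌊135/19⌋ = 7, remainder 2
⌊19/2⌋ = 9, remainder 1
⌊2/1⌋ = 2, remainder 0

[-2; 9, 1, 13, 7, 9, 2]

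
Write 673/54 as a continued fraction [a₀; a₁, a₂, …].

673 ÷ 54 → quotient 12, remainder 25
54 ÷ 25 → quotient 2, remainder 4
25 ÷ 4 → quotient 6, remainder 1
4 ÷ 1 → quotient 4, remainder 0

[12; 2, 6, 4]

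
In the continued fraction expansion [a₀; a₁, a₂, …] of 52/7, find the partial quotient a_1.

Repeatedly divide and take the remainder:
52 ÷ 7 → quotient 7, remainder 3
7 ÷ 3 → quotient 2, remainder 1

2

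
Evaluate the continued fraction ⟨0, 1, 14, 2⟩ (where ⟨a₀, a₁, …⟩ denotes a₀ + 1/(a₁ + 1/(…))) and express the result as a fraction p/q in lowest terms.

Collapse the nested fraction from the inside out:
Start with 2.
14 + 1/(2/1) = 14 + 1/2 = 29/2
1 + 1/(29/2) = 1 + 2/29 = 31/29
0 + 1/(31/29) = 0 + 29/31 = 29/31

29/31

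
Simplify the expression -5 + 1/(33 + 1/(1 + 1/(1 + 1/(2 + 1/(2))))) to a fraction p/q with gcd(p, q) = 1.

-2003/403

Starting at the tail and folding back:
Start with 2.
2 + 1/(2/1) = 2 + 1/2 = 5/2
1 + 1/(5/2) = 1 + 2/5 = 7/5
1 + 1/(7/5) = 1 + 5/7 = 12/7
33 + 1/(12/7) = 33 + 7/12 = 403/12
-5 + 1/(403/12) = -5 + 12/403 = -2003/403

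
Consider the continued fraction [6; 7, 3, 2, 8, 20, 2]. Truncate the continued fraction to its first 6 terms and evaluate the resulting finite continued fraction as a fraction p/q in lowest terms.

53093/8651

Work from the innermost term outward:
Start with 20.
8 + 1/(20/1) = 8 + 1/20 = 161/20
2 + 1/(161/20) = 2 + 20/161 = 342/161
3 + 1/(342/161) = 3 + 161/342 = 1187/342
7 + 1/(1187/342) = 7 + 342/1187 = 8651/1187
6 + 1/(8651/1187) = 6 + 1187/8651 = 53093/8651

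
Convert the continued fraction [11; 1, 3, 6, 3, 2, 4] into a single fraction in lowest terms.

9537/811

Use the convergent recurrence hₖ = aₖ·hₖ₋₁ + hₖ₋₂ (and likewise for the denominators kₖ):
a_0 = 11: 11/1
a_1 = 1: 12/1
a_2 = 3: 47/4
a_3 = 6: 294/25
a_4 = 3: 929/79
a_5 = 2: 2152/183
a_6 = 4: 9537/811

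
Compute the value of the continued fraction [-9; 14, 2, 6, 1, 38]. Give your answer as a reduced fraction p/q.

-75323/8434

Starting at the tail and folding back:
Start with 38.
1 + 1/(38/1) = 1 + 1/38 = 39/38
6 + 1/(39/38) = 6 + 38/39 = 272/39
2 + 1/(272/39) = 2 + 39/272 = 583/272
14 + 1/(583/272) = 14 + 272/583 = 8434/583
-9 + 1/(8434/583) = -9 + 583/8434 = -75323/8434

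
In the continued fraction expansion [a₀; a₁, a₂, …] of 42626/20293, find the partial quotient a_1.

Run the Euclidean algorithm, recording each quotient:
42626 = 2·20293 + 2040, so a_0 = 2
20293 = 9·2040 + 1933, so a_1 = 9

9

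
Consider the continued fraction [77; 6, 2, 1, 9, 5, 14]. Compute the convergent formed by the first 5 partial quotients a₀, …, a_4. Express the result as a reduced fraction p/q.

Use the convergent recurrence hₖ = aₖ·hₖ₋₁ + hₖ₋₂ (and likewise for the denominators kₖ):
a_0 = 77: 77/1
a_1 = 6: 463/6
a_2 = 2: 1003/13
a_3 = 1: 1466/19
a_4 = 9: 14197/184

14197/184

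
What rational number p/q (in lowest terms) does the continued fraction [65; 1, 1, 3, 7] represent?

Collapse the nested fraction from the inside out:
Start with 7.
3 + 1/(7/1) = 3 + 1/7 = 22/7
1 + 1/(22/7) = 1 + 7/22 = 29/22
1 + 1/(29/22) = 1 + 22/29 = 51/29
65 + 1/(51/29) = 65 + 29/51 = 3344/51

3344/51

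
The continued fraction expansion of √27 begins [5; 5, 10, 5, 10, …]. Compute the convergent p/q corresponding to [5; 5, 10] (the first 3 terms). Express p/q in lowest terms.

265/51

Use the convergent recurrence hₖ = aₖ·hₖ₋₁ + hₖ₋₂ (and likewise for the denominators kₖ):
a_0 = 5: 5/1
a_1 = 5: 26/5
a_2 = 10: 265/51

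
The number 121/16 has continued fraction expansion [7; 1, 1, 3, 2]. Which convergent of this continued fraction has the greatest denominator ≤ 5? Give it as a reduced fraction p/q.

15/2

List convergents until the denominator exceeds the bound:
a_0 = 7: 7/1  (≤ bound)
a_1 = 1: 8/1  (≤ bound)
a_2 = 1: 15/2  (≤ bound)
a_3 = 3: 53/7  (> 5, stop)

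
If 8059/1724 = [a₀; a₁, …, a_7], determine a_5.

8059 = 4·1724 + 1163, so a_0 = 4
1724 = 1·1163 + 561, so a_1 = 1
1163 = 2·561 + 41, so a_2 = 2
561 = 13·41 + 28, so a_3 = 13
41 = 1·28 + 13, so a_4 = 1
28 = 2·13 + 2, so a_5 = 2

2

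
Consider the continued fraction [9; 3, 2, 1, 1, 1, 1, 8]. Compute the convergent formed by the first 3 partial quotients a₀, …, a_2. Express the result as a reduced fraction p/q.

Build up convergents one term at a time:
a_0 = 9: 9/1
a_1 = 3: 28/3
a_2 = 2: 65/7

65/7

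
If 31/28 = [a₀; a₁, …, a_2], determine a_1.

31 = 1·28 + 3, so a_0 = 1
28 = 9·3 + 1, so a_1 = 9

9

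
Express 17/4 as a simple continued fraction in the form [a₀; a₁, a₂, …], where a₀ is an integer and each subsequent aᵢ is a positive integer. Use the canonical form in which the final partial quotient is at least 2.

[4; 4]

17 = 4·4 + 1, so a_0 = 4
4 = 4·1 + 0, so a_1 = 4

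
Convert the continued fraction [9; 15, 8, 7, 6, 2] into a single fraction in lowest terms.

a_0 = 9: 9/1
a_1 = 15: 136/15
a_2 = 8: 1097/121
a_3 = 7: 7815/862
a_4 = 6: 47987/5293
a_5 = 2: 103789/11448

103789/11448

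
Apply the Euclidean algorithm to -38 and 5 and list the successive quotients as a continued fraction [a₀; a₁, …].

[-8; 2, 2]

Run the Euclidean algorithm, recording each quotient:
-38 ÷ 5 → quotient -8, remainder 2
5 ÷ 2 → quotient 2, remainder 1
2 ÷ 1 → quotient 2, remainder 0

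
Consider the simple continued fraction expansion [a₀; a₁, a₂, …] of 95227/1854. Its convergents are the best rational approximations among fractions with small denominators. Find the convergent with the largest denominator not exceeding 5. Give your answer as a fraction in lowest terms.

154/3

List convergents until the denominator exceeds the bound:
a_0 = 51: 51/1  (≤ bound)
a_1 = 2: 103/2  (≤ bound)
a_2 = 1: 154/3  (≤ bound)
a_3 = 3: 565/11  (> 5, stop)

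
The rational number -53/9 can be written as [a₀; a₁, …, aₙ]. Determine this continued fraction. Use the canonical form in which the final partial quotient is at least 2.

Apply division with remainder until the remainder is 0:
-53 ÷ 9 → quotient -6, remainder 1
9 ÷ 1 → quotient 9, remainder 0

[-6; 9]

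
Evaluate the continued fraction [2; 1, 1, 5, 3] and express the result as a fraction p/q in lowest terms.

Work from the innermost term outward:
Start with 3.
5 + 1/(3/1) = 5 + 1/3 = 16/3
1 + 1/(16/3) = 1 + 3/16 = 19/16
1 + 1/(19/16) = 1 + 16/19 = 35/19
2 + 1/(35/19) = 2 + 19/35 = 89/35

89/35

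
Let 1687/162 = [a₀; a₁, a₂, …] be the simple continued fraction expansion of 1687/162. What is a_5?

1

1687 ÷ 162 → quotient 10, remainder 67
162 ÷ 67 → quotient 2, remainder 28
67 ÷ 28 → quotient 2, remainder 11
28 ÷ 11 → quotient 2, remainder 6
11 ÷ 6 → quotient 1, remainder 5
6 ÷ 5 → quotient 1, remainder 1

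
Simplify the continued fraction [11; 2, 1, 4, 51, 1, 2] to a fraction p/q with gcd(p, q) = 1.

24747/2179

Compute successive convergents:
a_0 = 11: 11/1
a_1 = 2: 23/2
a_2 = 1: 34/3
a_3 = 4: 159/14
a_4 = 51: 8143/717
a_5 = 1: 8302/731
a_6 = 2: 24747/2179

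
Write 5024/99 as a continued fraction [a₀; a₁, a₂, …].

[50; 1, 2, 1, 24]

5024 ÷ 99 → quotient 50, remainder 74
99 ÷ 74 → quotient 1, remainder 25
74 ÷ 25 → quotient 2, remainder 24
25 ÷ 24 → quotient 1, remainder 1
24 ÷ 1 → quotient 24, remainder 0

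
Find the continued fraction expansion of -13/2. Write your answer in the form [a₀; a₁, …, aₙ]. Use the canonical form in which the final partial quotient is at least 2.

⌊-13/2⌋ = -7, remainder 1
⌊2/1⌋ = 2, remainder 0

[-7; 2]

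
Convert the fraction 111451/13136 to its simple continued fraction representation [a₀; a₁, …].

[8; 2, 15, 1, 1, 12, 3, 5]

Apply division with remainder until the remainder is 0:
⌊111451/13136⌋ = 8, remainder 6363
⌊13136/6363⌋ = 2, remainder 410
⌊6363/410⌋ = 15, remainder 213
⌊410/213⌋ = 1, remainder 197
⌊213/197⌋ = 1, remainder 16
⌊197/16⌋ = 12, remainder 5
⌊16/5⌋ = 3, remainder 1
⌊5/1⌋ = 5, remainder 0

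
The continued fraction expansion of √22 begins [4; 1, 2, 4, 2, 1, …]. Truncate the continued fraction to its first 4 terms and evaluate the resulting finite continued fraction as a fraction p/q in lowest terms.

a_0 = 4: 4/1
a_1 = 1: 5/1
a_2 = 2: 14/3
a_3 = 4: 61/13

61/13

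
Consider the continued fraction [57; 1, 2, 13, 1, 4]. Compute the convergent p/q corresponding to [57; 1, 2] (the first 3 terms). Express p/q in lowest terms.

a_0 = 57: 57/1
a_1 = 1: 58/1
a_2 = 2: 173/3

173/3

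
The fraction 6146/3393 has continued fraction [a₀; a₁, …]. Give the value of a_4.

6146 ÷ 3393 → quotient 1, remainder 2753
3393 ÷ 2753 → quotient 1, remainder 640
2753 ÷ 640 → quotient 4, remainder 193
640 ÷ 193 → quotient 3, remainder 61
193 ÷ 61 → quotient 3, remainder 10

3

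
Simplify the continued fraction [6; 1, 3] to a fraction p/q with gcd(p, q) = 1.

a_0 = 6: 6/1
a_1 = 1: 7/1
a_2 = 3: 27/4

27/4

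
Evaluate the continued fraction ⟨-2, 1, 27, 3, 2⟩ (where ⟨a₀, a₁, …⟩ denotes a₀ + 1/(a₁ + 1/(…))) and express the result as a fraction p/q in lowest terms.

a_0 = -2: -2/1
a_1 = 1: -1/1
a_2 = 27: -29/28
a_3 = 3: -88/85
a_4 = 2: -205/198

-205/198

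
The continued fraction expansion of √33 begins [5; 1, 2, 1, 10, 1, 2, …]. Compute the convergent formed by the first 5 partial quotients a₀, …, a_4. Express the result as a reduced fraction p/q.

247/43

Start with 10.
1 + 1/(10/1) = 1 + 1/10 = 11/10
2 + 1/(11/10) = 2 + 10/11 = 32/11
1 + 1/(32/11) = 1 + 11/32 = 43/32
5 + 1/(43/32) = 5 + 32/43 = 247/43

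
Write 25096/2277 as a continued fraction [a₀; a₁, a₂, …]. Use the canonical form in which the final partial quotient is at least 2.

[11; 46, 2, 7, 1, 2]

⌊25096/2277⌋ = 11, remainder 49
⌊2277/49⌋ = 46, remainder 23
⌊49/23⌋ = 2, remainder 3
⌊23/3⌋ = 7, remainder 2
⌊3/2⌋ = 1, remainder 1
⌊2/1⌋ = 2, remainder 0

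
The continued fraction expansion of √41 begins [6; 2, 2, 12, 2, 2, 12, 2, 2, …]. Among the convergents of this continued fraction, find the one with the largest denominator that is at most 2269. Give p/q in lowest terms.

2049/320

List convergents until the denominator exceeds the bound:
a_0 = 6: 6/1  (≤ bound)
a_1 = 2: 13/2  (≤ bound)
a_2 = 2: 32/5  (≤ bound)
a_3 = 12: 397/62  (≤ bound)
a_4 = 2: 826/129  (≤ bound)
a_5 = 2: 2049/320  (≤ bound)
a_6 = 12: 25414/3969  (> 2269, stop)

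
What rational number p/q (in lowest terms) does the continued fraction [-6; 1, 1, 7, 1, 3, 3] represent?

-1176/215

Start with 3.
3 + 1/(3/1) = 3 + 1/3 = 10/3
1 + 1/(10/3) = 1 + 3/10 = 13/10
7 + 1/(13/10) = 7 + 10/13 = 101/13
1 + 1/(101/13) = 1 + 13/101 = 114/101
1 + 1/(114/101) = 1 + 101/114 = 215/114
-6 + 1/(215/114) = -6 + 114/215 = -1176/215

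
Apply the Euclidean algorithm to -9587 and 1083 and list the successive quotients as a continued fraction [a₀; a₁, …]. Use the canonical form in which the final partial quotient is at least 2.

-9587 = -9·1083 + 160, so a_0 = -9
1083 = 6·160 + 123, so a_1 = 6
160 = 1·123 + 37, so a_2 = 1
123 = 3·37 + 12, so a_3 = 3
37 = 3·12 + 1, so a_4 = 3
12 = 12·1 + 0, so a_5 = 12

[-9; 6, 1, 3, 3, 12]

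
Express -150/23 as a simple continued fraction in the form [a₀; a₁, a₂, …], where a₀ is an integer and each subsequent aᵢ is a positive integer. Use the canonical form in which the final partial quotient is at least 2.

Apply division with remainder until the remainder is 0:
-150 ÷ 23 → quotient -7, remainder 11
23 ÷ 11 → quotient 2, remainder 1
11 ÷ 1 → quotient 11, remainder 0

[-7; 2, 11]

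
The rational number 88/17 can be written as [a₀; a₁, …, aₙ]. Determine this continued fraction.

88 ÷ 17 → quotient 5, remainder 3
17 ÷ 3 → quotient 5, remainder 2
3 ÷ 2 → quotient 1, remainder 1
2 ÷ 1 → quotient 2, remainder 0

[5; 5, 1, 2]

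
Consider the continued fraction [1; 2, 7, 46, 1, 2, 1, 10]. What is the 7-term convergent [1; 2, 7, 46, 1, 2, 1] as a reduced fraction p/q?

Build up convergents one term at a time:
a_0 = 1: 1/1
a_1 = 2: 3/2
a_2 = 7: 22/15
a_3 = 46: 1015/692
a_4 = 1: 1037/707
a_5 = 2: 3089/2106
a_6 = 1: 4126/2813

4126/2813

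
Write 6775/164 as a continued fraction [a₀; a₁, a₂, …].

Run the Euclidean algorithm, recording each quotient:
6775 = 41·164 + 51, so a_0 = 41
164 = 3·51 + 11, so a_1 = 3
51 = 4·11 + 7, so a_2 = 4
11 = 1·7 + 4, so a_3 = 1
7 = 1·4 + 3, so a_4 = 1
4 = 1·3 + 1, so a_5 = 1
3 = 3·1 + 0, so a_6 = 3

[41; 3, 4, 1, 1, 1, 3]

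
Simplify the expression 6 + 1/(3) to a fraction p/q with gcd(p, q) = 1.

Compute successive convergents:
a_0 = 6: 6/1
a_1 = 3: 19/3

19/3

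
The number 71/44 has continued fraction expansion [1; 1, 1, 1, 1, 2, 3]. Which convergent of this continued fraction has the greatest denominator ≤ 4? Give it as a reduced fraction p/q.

a_0 = 1: 1/1  (≤ bound)
a_1 = 1: 2/1  (≤ bound)
a_2 = 1: 3/2  (≤ bound)
a_3 = 1: 5/3  (≤ bound)
a_4 = 1: 8/5  (> 4, stop)

5/3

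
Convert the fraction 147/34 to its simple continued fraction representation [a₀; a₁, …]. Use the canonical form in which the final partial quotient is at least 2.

[4; 3, 11]

Repeatedly divide and take the remainder:
147 ÷ 34 → quotient 4, remainder 11
34 ÷ 11 → quotient 3, remainder 1
11 ÷ 1 → quotient 11, remainder 0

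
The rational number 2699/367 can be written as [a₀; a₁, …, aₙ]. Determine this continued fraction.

2699 = 7·367 + 130, so a_0 = 7
367 = 2·130 + 107, so a_1 = 2
130 = 1·107 + 23, so a_2 = 1
107 = 4·23 + 15, so a_3 = 4
23 = 1·15 + 8, so a_4 = 1
15 = 1·8 + 7, so a_5 = 1
8 = 1·7 + 1, so a_6 = 1
7 = 7·1 + 0, so a_7 = 7

[7; 2, 1, 4, 1, 1, 1, 7]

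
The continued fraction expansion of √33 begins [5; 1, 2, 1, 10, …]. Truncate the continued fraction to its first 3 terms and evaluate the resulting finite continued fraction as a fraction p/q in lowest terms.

17/3

Compute successive convergents:
a_0 = 5: 5/1
a_1 = 1: 6/1
a_2 = 2: 17/3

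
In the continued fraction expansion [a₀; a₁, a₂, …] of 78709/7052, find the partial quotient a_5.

1

78709 = 11·7052 + 1137, so a_0 = 11
7052 = 6·1137 + 230, so a_1 = 6
1137 = 4·230 + 217, so a_2 = 4
230 = 1·217 + 13, so a_3 = 1
217 = 16·13 + 9, so a_4 = 16
13 = 1·9 + 4, so a_5 = 1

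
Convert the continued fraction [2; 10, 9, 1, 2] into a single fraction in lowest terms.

615/293

Compute successive convergents:
a_0 = 2: 2/1
a_1 = 10: 21/10
a_2 = 9: 191/91
a_3 = 1: 212/101
a_4 = 2: 615/293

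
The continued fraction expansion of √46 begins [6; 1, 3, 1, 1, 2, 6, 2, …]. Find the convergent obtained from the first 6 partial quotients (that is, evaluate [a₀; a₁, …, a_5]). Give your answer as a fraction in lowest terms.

156/23

Start with 2.
1 + 1/(2/1) = 1 + 1/2 = 3/2
1 + 1/(3/2) = 1 + 2/3 = 5/3
3 + 1/(5/3) = 3 + 3/5 = 18/5
1 + 1/(18/5) = 1 + 5/18 = 23/18
6 + 1/(23/18) = 6 + 18/23 = 156/23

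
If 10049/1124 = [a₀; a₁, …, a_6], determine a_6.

10049 = 8·1124 + 1057, so a_0 = 8
1124 = 1·1057 + 67, so a_1 = 1
1057 = 15·67 + 52, so a_2 = 15
67 = 1·52 + 15, so a_3 = 1
52 = 3·15 + 7, so a_4 = 3
15 = 2·7 + 1, so a_5 = 2
7 = 7·1 + 0, so a_6 = 7

7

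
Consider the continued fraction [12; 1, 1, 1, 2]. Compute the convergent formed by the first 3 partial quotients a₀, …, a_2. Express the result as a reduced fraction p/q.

Build up convergents one term at a time:
a_0 = 12: 12/1
a_1 = 1: 13/1
a_2 = 1: 25/2

25/2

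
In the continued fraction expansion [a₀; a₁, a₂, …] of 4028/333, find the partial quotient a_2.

2

4028 = 12·333 + 32, so a_0 = 12
333 = 10·32 + 13, so a_1 = 10
32 = 2·13 + 6, so a_2 = 2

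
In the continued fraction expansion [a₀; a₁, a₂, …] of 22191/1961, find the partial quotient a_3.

⌊22191/1961⌋ = 11, remainder 620
⌊1961/620⌋ = 3, remainder 101
⌊620/101⌋ = 6, remainder 14
⌊101/14⌋ = 7, remainder 3

7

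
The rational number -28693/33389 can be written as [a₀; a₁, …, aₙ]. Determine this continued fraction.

[-1; 7, 9, 12, 43]

-28693 ÷ 33389 → quotient -1, remainder 4696
33389 ÷ 4696 → quotient 7, remainder 517
4696 ÷ 517 → quotient 9, remainder 43
517 ÷ 43 → quotient 12, remainder 1
43 ÷ 1 → quotient 43, remainder 0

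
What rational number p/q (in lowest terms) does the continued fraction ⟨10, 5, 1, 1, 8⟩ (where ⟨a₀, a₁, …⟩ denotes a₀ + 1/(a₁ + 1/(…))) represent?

957/94

Start with 8.
1 + 1/(8/1) = 1 + 1/8 = 9/8
1 + 1/(9/8) = 1 + 8/9 = 17/9
5 + 1/(17/9) = 5 + 9/17 = 94/17
10 + 1/(94/17) = 10 + 17/94 = 957/94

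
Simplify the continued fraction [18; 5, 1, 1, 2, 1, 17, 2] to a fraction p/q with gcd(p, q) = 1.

Start with 2.
17 + 1/(2/1) = 17 + 1/2 = 35/2
1 + 1/(35/2) = 1 + 2/35 = 37/35
2 + 1/(37/35) = 2 + 35/37 = 109/37
1 + 1/(109/37) = 1 + 37/109 = 146/109
1 + 1/(146/109) = 1 + 109/146 = 255/146
5 + 1/(255/146) = 5 + 146/255 = 1421/255
18 + 1/(1421/255) = 18 + 255/1421 = 25833/1421

25833/1421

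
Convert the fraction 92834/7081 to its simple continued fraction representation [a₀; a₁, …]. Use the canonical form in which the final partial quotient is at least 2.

[13; 9, 15, 52]

92834 ÷ 7081 → quotient 13, remainder 781
7081 ÷ 781 → quotient 9, remainder 52
781 ÷ 52 → quotient 15, remainder 1
52 ÷ 1 → quotient 52, remainder 0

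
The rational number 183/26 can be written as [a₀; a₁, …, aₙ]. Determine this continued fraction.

183 = 7·26 + 1, so a_0 = 7
26 = 26·1 + 0, so a_1 = 26

[7; 26]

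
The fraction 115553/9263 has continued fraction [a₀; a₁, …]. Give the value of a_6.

Repeatedly divide and take the remainder:
115553 = 12·9263 + 4397, so a_0 = 12
9263 = 2·4397 + 469, so a_1 = 2
4397 = 9·469 + 176, so a_2 = 9
469 = 2·176 + 117, so a_3 = 2
176 = 1·117 + 59, so a_4 = 1
117 = 1·59 + 58, so a_5 = 1
59 = 1·58 + 1, so a_6 = 1

1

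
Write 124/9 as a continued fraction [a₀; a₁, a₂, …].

124 = 13·9 + 7, so a_0 = 13
9 = 1·7 + 2, so a_1 = 1
7 = 3·2 + 1, so a_2 = 3
2 = 2·1 + 0, so a_3 = 2

[13; 1, 3, 2]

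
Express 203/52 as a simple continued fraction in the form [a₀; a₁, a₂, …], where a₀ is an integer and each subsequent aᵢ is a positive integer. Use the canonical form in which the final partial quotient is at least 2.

[3; 1, 9, 2, 2]

Repeatedly divide and take the remainder:
203 = 3·52 + 47, so a_0 = 3
52 = 1·47 + 5, so a_1 = 1
47 = 9·5 + 2, so a_2 = 9
5 = 2·2 + 1, so a_3 = 2
2 = 2·1 + 0, so a_4 = 2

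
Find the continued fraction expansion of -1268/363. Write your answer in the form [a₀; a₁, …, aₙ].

[-4; 1, 1, 35, 1, 4]

⌊-1268/363⌋ = -4, remainder 184
⌊363/184⌋ = 1, remainder 179
⌊184/179⌋ = 1, remainder 5
⌊179/5⌋ = 35, remainder 4
⌊5/4⌋ = 1, remainder 1
⌊4/1⌋ = 4, remainder 0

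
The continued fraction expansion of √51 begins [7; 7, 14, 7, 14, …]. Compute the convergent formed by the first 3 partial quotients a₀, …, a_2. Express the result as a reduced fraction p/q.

707/99

a_0 = 7: 7/1
a_1 = 7: 50/7
a_2 = 14: 707/99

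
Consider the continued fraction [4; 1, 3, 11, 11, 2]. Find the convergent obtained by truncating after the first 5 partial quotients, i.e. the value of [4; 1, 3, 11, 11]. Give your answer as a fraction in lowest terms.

2373/499

a_0 = 4: 4/1
a_1 = 1: 5/1
a_2 = 3: 19/4
a_3 = 11: 214/45
a_4 = 11: 2373/499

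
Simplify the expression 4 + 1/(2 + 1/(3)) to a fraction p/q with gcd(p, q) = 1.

Starting at the tail and folding back:
Start with 3.
2 + 1/(3/1) = 2 + 1/3 = 7/3
4 + 1/(7/3) = 4 + 3/7 = 31/7

31/7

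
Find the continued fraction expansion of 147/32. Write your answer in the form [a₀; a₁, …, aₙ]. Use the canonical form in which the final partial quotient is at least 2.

Repeatedly divide and take the remainder:
⌊147/32⌋ = 4, remainder 19
⌊32/19⌋ = 1, remainder 13
⌊19/13⌋ = 1, remainder 6
⌊13/6⌋ = 2, remainder 1
⌊6/1⌋ = 6, remainder 0

[4; 1, 1, 2, 6]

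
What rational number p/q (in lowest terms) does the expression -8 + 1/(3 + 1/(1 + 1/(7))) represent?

a_0 = -8: -8/1
a_1 = 3: -23/3
a_2 = 1: -31/4
a_3 = 7: -240/31

-240/31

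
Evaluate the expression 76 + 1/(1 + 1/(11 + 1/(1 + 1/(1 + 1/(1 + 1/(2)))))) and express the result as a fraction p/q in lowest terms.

a_0 = 76: 76/1
a_1 = 1: 77/1
a_2 = 11: 923/12
a_3 = 1: 1000/13
a_4 = 1: 1923/25
a_5 = 1: 2923/38
a_6 = 2: 7769/101

7769/101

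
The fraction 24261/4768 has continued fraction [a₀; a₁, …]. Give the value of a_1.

11

⌊24261/4768⌋ = 5, remainder 421
⌊4768/421⌋ = 11, remainder 137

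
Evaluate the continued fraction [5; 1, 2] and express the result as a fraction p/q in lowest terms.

a_0 = 5: 5/1
a_1 = 1: 6/1
a_2 = 2: 17/3

17/3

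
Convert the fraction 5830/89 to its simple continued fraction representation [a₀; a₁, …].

[65; 1, 1, 44]

Apply division with remainder until the remainder is 0:
5830 ÷ 89 → quotient 65, remainder 45
89 ÷ 45 → quotient 1, remainder 44
45 ÷ 44 → quotient 1, remainder 1
44 ÷ 1 → quotient 44, remainder 0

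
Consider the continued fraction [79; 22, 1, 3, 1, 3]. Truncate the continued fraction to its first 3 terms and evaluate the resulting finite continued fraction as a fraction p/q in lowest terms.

1818/23

Collapse the nested fraction from the inside out:
Start with 1.
22 + 1/(1/1) = 22 + 1/1 = 23/1
79 + 1/(23/1) = 79 + 1/23 = 1818/23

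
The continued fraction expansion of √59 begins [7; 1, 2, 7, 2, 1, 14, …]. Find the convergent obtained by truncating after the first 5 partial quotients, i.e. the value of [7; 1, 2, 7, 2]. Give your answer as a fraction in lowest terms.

361/47

Compute successive convergents:
a_0 = 7: 7/1
a_1 = 1: 8/1
a_2 = 2: 23/3
a_3 = 7: 169/22
a_4 = 2: 361/47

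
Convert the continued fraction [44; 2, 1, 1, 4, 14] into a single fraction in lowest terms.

14516/327

Starting at the tail and folding back:
Start with 14.
4 + 1/(14/1) = 4 + 1/14 = 57/14
1 + 1/(57/14) = 1 + 14/57 = 71/57
1 + 1/(71/57) = 1 + 57/71 = 128/71
2 + 1/(128/71) = 2 + 71/128 = 327/128
44 + 1/(327/128) = 44 + 128/327 = 14516/327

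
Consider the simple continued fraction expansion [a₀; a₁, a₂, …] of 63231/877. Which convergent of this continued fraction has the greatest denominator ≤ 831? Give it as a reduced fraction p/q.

18169/252

List convergents until the denominator exceeds the bound:
a_0 = 72: 72/1  (≤ bound)
a_1 = 10: 721/10  (≤ bound)
a_2 = 12: 8724/121  (≤ bound)
a_3 = 2: 18169/252  (≤ bound)
a_4 = 3: 63231/877  (> 831, stop)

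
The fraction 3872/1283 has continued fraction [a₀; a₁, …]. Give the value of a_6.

3872 = 3·1283 + 23, so a_0 = 3
1283 = 55·23 + 18, so a_1 = 55
23 = 1·18 + 5, so a_2 = 1
18 = 3·5 + 3, so a_3 = 3
5 = 1·3 + 2, so a_4 = 1
3 = 1·2 + 1, so a_5 = 1
2 = 2·1 + 0, so a_6 = 2

2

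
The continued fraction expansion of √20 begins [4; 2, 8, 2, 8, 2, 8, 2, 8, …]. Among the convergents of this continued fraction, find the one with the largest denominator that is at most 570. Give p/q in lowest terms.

a_0 = 4: 4/1  (≤ bound)
a_1 = 2: 9/2  (≤ bound)
a_2 = 8: 76/17  (≤ bound)
a_3 = 2: 161/36  (≤ bound)
a_4 = 8: 1364/305  (≤ bound)
a_5 = 2: 2889/646  (> 570, stop)

1364/305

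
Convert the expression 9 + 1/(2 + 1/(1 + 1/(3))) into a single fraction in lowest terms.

Start with 3.
1 + 1/(3/1) = 1 + 1/3 = 4/3
2 + 1/(4/3) = 2 + 3/4 = 11/4
9 + 1/(11/4) = 9 + 4/11 = 103/11

103/11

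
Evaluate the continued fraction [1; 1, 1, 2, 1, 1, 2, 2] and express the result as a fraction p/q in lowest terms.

a_0 = 1: 1/1
a_1 = 1: 2/1
a_2 = 1: 3/2
a_3 = 2: 8/5
a_4 = 1: 11/7
a_5 = 1: 19/12
a_6 = 2: 49/31
a_7 = 2: 117/74

117/74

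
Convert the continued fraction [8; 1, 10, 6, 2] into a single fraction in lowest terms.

Build up convergents one term at a time:
a_0 = 8: 8/1
a_1 = 1: 9/1
a_2 = 10: 98/11
a_3 = 6: 597/67
a_4 = 2: 1292/145

1292/145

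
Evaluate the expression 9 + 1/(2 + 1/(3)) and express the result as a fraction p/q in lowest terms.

Work from the innermost term outward:
Start with 3.
2 + 1/(3/1) = 2 + 1/3 = 7/3
9 + 1/(7/3) = 9 + 3/7 = 66/7

66/7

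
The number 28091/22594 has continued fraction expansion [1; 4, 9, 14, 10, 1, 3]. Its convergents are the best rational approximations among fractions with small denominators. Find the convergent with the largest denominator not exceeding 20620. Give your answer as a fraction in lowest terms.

7185/5779

a_0 = 1: 1/1  (≤ bound)
a_1 = 4: 5/4  (≤ bound)
a_2 = 9: 46/37  (≤ bound)
a_3 = 14: 649/522  (≤ bound)
a_4 = 10: 6536/5257  (≤ bound)
a_5 = 1: 7185/5779  (≤ bound)
a_6 = 3: 28091/22594  (> 20620, stop)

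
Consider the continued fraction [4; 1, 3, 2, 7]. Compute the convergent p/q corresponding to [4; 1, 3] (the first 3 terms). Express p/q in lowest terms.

19/4

Start with 3.
1 + 1/(3/1) = 1 + 1/3 = 4/3
4 + 1/(4/3) = 4 + 3/4 = 19/4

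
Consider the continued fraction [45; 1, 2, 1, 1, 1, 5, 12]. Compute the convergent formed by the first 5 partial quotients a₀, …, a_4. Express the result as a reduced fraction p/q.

320/7

Build up convergents one term at a time:
a_0 = 45: 45/1
a_1 = 1: 46/1
a_2 = 2: 137/3
a_3 = 1: 183/4
a_4 = 1: 320/7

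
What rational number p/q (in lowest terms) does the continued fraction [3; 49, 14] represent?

Build up convergents one term at a time:
a_0 = 3: 3/1
a_1 = 49: 148/49
a_2 = 14: 2075/687

2075/687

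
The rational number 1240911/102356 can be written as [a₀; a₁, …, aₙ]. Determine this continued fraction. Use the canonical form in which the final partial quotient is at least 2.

Run the Euclidean algorithm, recording each quotient:
1240911 ÷ 102356 → quotient 12, remainder 12639
102356 ÷ 12639 → quotient 8, remainder 1244
12639 ÷ 1244 → quotient 10, remainder 199
1244 ÷ 199 → quotient 6, remainder 50
199 ÷ 50 → quotient 3, remainder 49
50 ÷ 49 → quotient 1, remainder 1
49 ÷ 1 → quotient 49, remainder 0

[12; 8, 10, 6, 3, 1, 49]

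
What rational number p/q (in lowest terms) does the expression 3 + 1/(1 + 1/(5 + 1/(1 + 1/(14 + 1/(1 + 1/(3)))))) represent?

1685/437

Start with 3.
1 + 1/(3/1) = 1 + 1/3 = 4/3
14 + 1/(4/3) = 14 + 3/4 = 59/4
1 + 1/(59/4) = 1 + 4/59 = 63/59
5 + 1/(63/59) = 5 + 59/63 = 374/63
1 + 1/(374/63) = 1 + 63/374 = 437/374
3 + 1/(437/374) = 3 + 374/437 = 1685/437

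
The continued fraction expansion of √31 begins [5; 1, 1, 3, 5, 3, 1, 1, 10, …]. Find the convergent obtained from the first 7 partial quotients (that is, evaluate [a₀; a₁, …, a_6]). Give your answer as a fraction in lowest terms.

863/155

Start with 1.
3 + 1/(1/1) = 3 + 1/1 = 4/1
5 + 1/(4/1) = 5 + 1/4 = 21/4
3 + 1/(21/4) = 3 + 4/21 = 67/21
1 + 1/(67/21) = 1 + 21/67 = 88/67
1 + 1/(88/67) = 1 + 67/88 = 155/88
5 + 1/(155/88) = 5 + 88/155 = 863/155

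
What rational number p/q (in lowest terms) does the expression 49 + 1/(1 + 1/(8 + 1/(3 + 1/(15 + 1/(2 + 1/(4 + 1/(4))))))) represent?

837101/16778

Start with 4.
4 + 1/(4/1) = 4 + 1/4 = 17/4
2 + 1/(17/4) = 2 + 4/17 = 38/17
15 + 1/(38/17) = 15 + 17/38 = 587/38
3 + 1/(587/38) = 3 + 38/587 = 1799/587
8 + 1/(1799/587) = 8 + 587/1799 = 14979/1799
1 + 1/(14979/1799) = 1 + 1799/14979 = 16778/14979
49 + 1/(16778/14979) = 49 + 14979/16778 = 837101/16778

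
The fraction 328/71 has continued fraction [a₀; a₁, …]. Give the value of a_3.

328 ÷ 71 → quotient 4, remainder 44
71 ÷ 44 → quotient 1, remainder 27
44 ÷ 27 → quotient 1, remainder 17
27 ÷ 17 → quotient 1, remainder 10

1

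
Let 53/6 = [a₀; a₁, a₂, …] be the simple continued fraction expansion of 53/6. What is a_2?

5

Run the Euclidean algorithm, recording each quotient:
53 ÷ 6 → quotient 8, remainder 5
6 ÷ 5 → quotient 1, remainder 1
5 ÷ 1 → quotient 5, remainder 0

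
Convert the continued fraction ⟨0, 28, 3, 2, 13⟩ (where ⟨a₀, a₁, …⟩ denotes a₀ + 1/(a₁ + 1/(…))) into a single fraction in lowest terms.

94/2659

Build up convergents one term at a time:
a_0 = 0: 0/1
a_1 = 28: 1/28
a_2 = 3: 3/85
a_3 = 2: 7/198
a_4 = 13: 94/2659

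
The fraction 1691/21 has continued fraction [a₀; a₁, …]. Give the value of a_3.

Repeatedly divide and take the remainder:
⌊1691/21⌋ = 80, remainder 11
⌊21/11⌋ = 1, remainder 10
⌊11/10⌋ = 1, remainder 1
⌊10/1⌋ = 10, remainder 0

10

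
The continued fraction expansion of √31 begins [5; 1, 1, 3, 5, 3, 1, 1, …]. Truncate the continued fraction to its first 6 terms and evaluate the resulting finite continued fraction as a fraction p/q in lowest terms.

657/118

a_0 = 5: 5/1
a_1 = 1: 6/1
a_2 = 1: 11/2
a_3 = 3: 39/7
a_4 = 5: 206/37
a_5 = 3: 657/118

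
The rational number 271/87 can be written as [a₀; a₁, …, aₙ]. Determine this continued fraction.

⌊271/87⌋ = 3, remainder 10
⌊87/10⌋ = 8, remainder 7
⌊10/7⌋ = 1, remainder 3
⌊7/3⌋ = 2, remainder 1
⌊3/1⌋ = 3, remainder 0

[3; 8, 1, 2, 3]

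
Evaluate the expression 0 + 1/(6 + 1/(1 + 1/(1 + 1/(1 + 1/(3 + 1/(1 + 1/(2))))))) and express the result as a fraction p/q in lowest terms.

Use the convergent recurrence hₖ = aₖ·hₖ₋₁ + hₖ₋₂ (and likewise for the denominators kₖ):
a_0 = 0: 0/1
a_1 = 6: 1/6
a_2 = 1: 1/7
a_3 = 1: 2/13
a_4 = 1: 3/20
a_5 = 3: 11/73
a_6 = 1: 14/93
a_7 = 2: 39/259

39/259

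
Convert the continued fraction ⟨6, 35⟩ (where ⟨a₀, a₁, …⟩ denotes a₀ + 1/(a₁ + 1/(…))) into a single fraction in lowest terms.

Start with 35.
6 + 1/(35/1) = 6 + 1/35 = 211/35

211/35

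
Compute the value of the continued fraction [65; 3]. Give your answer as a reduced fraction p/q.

196/3

Start with 3.
65 + 1/(3/1) = 65 + 1/3 = 196/3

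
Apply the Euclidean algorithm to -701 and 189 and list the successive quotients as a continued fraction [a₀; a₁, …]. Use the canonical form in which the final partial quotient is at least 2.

Repeatedly divide and take the remainder:
⌊-701/189⌋ = -4, remainder 55
⌊189/55⌋ = 3, remainder 24
⌊55/24⌋ = 2, remainder 7
⌊24/7⌋ = 3, remainder 3
⌊7/3⌋ = 2, remainder 1
⌊3/1⌋ = 3, remainder 0

[-4; 3, 2, 3, 2, 3]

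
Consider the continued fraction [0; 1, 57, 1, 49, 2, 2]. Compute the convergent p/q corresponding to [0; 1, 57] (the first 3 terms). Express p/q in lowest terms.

a_0 = 0: 0/1
a_1 = 1: 1/1
a_2 = 57: 57/58

57/58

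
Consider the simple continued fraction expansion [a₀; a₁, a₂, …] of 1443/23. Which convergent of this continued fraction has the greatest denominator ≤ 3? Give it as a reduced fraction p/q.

List convergents until the denominator exceeds the bound:
a_0 = 62: 62/1  (≤ bound)
a_1 = 1: 63/1  (≤ bound)
a_2 = 2: 188/3  (≤ bound)
a_3 = 1: 251/4  (> 3, stop)

188/3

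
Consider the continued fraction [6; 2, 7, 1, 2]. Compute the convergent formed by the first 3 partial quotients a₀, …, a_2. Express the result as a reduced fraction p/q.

Collapse the nested fraction from the inside out:
Start with 7.
2 + 1/(7/1) = 2 + 1/7 = 15/7
6 + 1/(15/7) = 6 + 7/15 = 97/15

97/15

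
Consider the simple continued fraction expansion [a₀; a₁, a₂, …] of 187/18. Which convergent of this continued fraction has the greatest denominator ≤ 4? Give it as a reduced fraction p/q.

31/3

a_0 = 10: 10/1  (≤ bound)
a_1 = 2: 21/2  (≤ bound)
a_2 = 1: 31/3  (≤ bound)
a_3 = 1: 52/5  (> 4, stop)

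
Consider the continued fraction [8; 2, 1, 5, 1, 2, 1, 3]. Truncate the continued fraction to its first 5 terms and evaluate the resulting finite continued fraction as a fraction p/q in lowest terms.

a_0 = 8: 8/1
a_1 = 2: 17/2
a_2 = 1: 25/3
a_3 = 5: 142/17
a_4 = 1: 167/20

167/20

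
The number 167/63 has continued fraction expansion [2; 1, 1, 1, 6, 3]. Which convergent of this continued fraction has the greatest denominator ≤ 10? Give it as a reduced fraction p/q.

8/3

a_0 = 2: 2/1  (≤ bound)
a_1 = 1: 3/1  (≤ bound)
a_2 = 1: 5/2  (≤ bound)
a_3 = 1: 8/3  (≤ bound)
a_4 = 6: 53/20  (> 10, stop)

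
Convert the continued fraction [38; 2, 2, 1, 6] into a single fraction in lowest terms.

1806/47

Use the convergent recurrence hₖ = aₖ·hₖ₋₁ + hₖ₋₂ (and likewise for the denominators kₖ):
a_0 = 38: 38/1
a_1 = 2: 77/2
a_2 = 2: 192/5
a_3 = 1: 269/7
a_4 = 6: 1806/47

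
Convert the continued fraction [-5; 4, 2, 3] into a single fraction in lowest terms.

-148/31

Starting at the tail and folding back:
Start with 3.
2 + 1/(3/1) = 2 + 1/3 = 7/3
4 + 1/(7/3) = 4 + 3/7 = 31/7
-5 + 1/(31/7) = -5 + 7/31 = -148/31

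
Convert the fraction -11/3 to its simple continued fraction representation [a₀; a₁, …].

[-4; 3]

-11 = -4·3 + 1, so a_0 = -4
3 = 3·1 + 0, so a_1 = 3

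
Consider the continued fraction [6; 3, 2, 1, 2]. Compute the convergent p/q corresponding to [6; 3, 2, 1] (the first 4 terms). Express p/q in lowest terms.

Start with 1.
2 + 1/(1/1) = 2 + 1/1 = 3/1
3 + 1/(3/1) = 3 + 1/3 = 10/3
6 + 1/(10/3) = 6 + 3/10 = 63/10

63/10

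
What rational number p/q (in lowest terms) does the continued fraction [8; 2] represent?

17/2

Work from the innermost term outward:
Start with 2.
8 + 1/(2/1) = 8 + 1/2 = 17/2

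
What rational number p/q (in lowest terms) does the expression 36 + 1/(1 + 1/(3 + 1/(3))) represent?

478/13

Compute successive convergents:
a_0 = 36: 36/1
a_1 = 1: 37/1
a_2 = 3: 147/4
a_3 = 3: 478/13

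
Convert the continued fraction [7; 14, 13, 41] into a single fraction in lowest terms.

Starting at the tail and folding back:
Start with 41.
13 + 1/(41/1) = 13 + 1/41 = 534/41
14 + 1/(534/41) = 14 + 41/534 = 7517/534
7 + 1/(7517/534) = 7 + 534/7517 = 53153/7517

53153/7517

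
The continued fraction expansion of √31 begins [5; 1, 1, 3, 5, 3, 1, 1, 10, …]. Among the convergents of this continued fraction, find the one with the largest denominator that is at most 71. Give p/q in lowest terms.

a_0 = 5: 5/1  (≤ bound)
a_1 = 1: 6/1  (≤ bound)
a_2 = 1: 11/2  (≤ bound)
a_3 = 3: 39/7  (≤ bound)
a_4 = 5: 206/37  (≤ bound)
a_5 = 3: 657/118  (> 71, stop)

206/37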